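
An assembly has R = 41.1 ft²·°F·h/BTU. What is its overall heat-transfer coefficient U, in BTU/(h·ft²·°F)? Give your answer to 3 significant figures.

0.0243 BTU/(h·ft²·°F)

U = 1/R = 1/41.1 = 0.02433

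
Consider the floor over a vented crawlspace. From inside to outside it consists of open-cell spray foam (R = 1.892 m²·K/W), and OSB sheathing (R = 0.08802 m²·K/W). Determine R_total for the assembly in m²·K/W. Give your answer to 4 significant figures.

1.980 m²·K/W

R_total = 1.892 + 0.08802 = 1.98 m²·K/W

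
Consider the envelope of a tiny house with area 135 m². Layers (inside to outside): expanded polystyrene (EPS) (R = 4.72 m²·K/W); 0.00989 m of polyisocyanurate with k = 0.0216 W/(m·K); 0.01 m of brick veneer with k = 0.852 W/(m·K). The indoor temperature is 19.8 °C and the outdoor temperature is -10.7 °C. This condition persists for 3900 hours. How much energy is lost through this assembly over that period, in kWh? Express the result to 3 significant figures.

0.00989/0.0216 = 0.4579
0.01/0.852 = 0.01174
R_total = 4.72 + 0.4579 + 0.01174 = 5.19 m²·K/W
Q = 135 × (19.8 − (-10.7)) / 5.19 = 793.4 W
E = 793.4 W × 3900 h / 1000 = 3094 kWh

3090 kWh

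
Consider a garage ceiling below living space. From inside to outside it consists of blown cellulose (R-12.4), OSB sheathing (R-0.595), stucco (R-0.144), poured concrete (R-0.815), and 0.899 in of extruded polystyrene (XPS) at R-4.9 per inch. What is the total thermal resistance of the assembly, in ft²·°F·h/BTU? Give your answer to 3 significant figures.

0.899 × 4.9 = 4.405
R_total = 12.4 + 0.595 + 0.144 + 0.815 + 4.405 = 18.36 ft²·°F·h/BTU

18.4 ft²·°F·h/BTU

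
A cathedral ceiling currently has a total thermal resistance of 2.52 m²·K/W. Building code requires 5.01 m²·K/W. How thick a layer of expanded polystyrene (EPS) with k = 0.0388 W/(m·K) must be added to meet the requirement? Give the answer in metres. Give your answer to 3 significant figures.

ΔR = 5.01 − 2.52 = 2.49 m²·K/W
L = ΔR × k = 2.49 × 0.0388 = 0.09661 m

0.0966 m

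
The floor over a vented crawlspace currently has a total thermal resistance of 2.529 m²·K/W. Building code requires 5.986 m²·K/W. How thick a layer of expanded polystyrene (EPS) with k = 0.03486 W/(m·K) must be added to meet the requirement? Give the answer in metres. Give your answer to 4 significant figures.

ΔR = 5.986 − 2.529 = 3.457 m²·K/W
L = ΔR × k = 3.457 × 0.03486 = 0.12051 m

0.1205 m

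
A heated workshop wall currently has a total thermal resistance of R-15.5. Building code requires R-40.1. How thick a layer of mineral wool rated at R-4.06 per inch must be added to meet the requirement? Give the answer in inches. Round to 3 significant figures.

ΔR = 40.1 − 15.5 = 24.6 ft²·°F·h/BTU
L = ΔR / (R/in) = 24.6/4.06 = 6.059 in

6.06 in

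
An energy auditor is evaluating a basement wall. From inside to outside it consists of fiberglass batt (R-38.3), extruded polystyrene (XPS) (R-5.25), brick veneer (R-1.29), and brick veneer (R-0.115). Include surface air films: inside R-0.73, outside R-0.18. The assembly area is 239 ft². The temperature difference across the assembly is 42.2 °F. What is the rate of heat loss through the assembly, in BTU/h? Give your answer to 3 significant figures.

R_total = 0.73 + 38.3 + 5.25 + 1.29 + 0.115 + 0.18 = 45.86 ft²·°F·h/BTU
Q = A·ΔT/R = 239 × 42.2 / 45.86 = 219.9 BTU/h

220 BTU/h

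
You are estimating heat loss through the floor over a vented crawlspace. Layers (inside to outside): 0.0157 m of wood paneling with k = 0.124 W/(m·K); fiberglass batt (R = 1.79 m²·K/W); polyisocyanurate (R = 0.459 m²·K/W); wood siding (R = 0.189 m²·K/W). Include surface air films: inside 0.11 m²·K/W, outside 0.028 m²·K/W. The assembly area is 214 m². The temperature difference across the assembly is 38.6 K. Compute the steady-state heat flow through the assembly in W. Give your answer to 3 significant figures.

0.0157/0.124 = 0.1266
R_total = 0.11 + 0.1266 + 1.79 + 0.459 + 0.189 + 0.028 = 2.703 m²·K/W
Q = A·ΔT/R = 214 × 38.6 / 2.703 = 3056 W

3060 W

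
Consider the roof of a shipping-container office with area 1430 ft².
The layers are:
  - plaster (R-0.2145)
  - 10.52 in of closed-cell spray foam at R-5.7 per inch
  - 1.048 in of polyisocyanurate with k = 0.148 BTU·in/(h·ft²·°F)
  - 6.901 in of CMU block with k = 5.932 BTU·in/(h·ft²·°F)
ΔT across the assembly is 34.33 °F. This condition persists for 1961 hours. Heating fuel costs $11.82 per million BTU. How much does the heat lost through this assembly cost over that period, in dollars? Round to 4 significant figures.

16.63 dollars

10.52 × 5.7 = 59.964
1.048/0.148 = 7.0811
6.901/5.932 = 1.1634
R_total = 0.2145 + 59.964 + 7.0811 + 1.1634 = 68.423 ft²·°F·h/BTU
Q = 1430 × 34.33 / 68.423 = 717.48 BTU/h
E = 717.48 × 1961 = 1407000 BTU
Cost = 1407000/10⁶ × 11.82 = $16.63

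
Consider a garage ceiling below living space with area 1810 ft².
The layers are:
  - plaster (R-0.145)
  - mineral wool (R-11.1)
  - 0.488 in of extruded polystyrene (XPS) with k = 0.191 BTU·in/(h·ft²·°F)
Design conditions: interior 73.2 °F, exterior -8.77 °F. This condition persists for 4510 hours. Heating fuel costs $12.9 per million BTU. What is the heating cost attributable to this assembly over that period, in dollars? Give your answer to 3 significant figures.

625 dollars

0.488/0.191 = 2.555
R_total = 0.145 + 11.1 + 2.555 = 13.8 ft²·°F·h/BTU
Q = 1810 × (73.2 − (-8.77)) / 13.8 = 10750 BTU/h
E = 10750 × 4510 = 48490000 BTU
Cost = 48490000/10⁶ × 12.9 = $625.5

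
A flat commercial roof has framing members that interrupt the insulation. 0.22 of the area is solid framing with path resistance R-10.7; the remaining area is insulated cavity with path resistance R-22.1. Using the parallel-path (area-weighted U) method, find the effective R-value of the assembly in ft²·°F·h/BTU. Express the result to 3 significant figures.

17.9 ft²·°F·h/BTU

U_eff = 0.78/22.1 + 0.22/10.7 = 0.03529 + 0.02056 = 0.05585
R_eff = 1/U_eff = 17.9 ft²·°F·h/BTU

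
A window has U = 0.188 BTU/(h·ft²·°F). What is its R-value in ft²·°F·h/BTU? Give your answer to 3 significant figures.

5.32 ft²·°F·h/BTU

R = 1/U = 1/0.188 = 5.319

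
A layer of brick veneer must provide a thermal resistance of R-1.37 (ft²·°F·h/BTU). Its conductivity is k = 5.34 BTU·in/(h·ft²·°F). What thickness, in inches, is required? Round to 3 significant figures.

L = R × k = 1.37 × 5.34 = 7.316 in

7.32 in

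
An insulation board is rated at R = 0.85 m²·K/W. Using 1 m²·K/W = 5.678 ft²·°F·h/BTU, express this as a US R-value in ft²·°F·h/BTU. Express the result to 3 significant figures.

R_US = 0.85 × 5.678 = 4.826

4.83 ft²·°F·h/BTU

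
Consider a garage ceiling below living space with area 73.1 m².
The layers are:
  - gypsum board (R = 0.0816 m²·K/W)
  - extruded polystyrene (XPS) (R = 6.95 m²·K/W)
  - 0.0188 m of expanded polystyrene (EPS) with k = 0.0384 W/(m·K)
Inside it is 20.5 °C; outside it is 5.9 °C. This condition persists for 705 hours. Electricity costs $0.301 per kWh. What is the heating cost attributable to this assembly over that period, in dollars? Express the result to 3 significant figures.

30.1 dollars

0.0188/0.0384 = 0.4896
R_total = 0.0816 + 6.95 + 0.4896 = 7.521 m²·K/W
Q = 73.1 × (20.5 − 5.9) / 7.521 = 141.9 W
E = 141.9 W × 705 h / 1000 = 100 kWh
Cost = 100 × 0.301 = $30.11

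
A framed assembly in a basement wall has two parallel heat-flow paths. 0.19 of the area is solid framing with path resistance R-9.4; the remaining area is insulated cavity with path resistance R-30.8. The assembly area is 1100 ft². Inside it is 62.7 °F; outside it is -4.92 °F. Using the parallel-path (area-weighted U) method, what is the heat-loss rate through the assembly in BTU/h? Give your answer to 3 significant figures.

3460 BTU/h

U_eff = 0.81/30.8 + 0.19/9.4 = 0.0263 + 0.02021 = 0.04651
R_eff = 1/U_eff = 21.5 ft²·°F·h/BTU
Q = 1100 × (62.7 − (-4.92)) / 21.5 = 3460 BTU/h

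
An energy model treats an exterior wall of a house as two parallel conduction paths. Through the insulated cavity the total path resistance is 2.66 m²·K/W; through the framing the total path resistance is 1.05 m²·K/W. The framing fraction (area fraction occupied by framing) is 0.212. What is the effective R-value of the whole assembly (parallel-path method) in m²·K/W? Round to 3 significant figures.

2.01 m²·K/W

U_eff = 0.788/2.66 + 0.212/1.05 = 0.2962 + 0.2019 = 0.4981
R_eff = 1/U_eff = 2.007 m²·K/W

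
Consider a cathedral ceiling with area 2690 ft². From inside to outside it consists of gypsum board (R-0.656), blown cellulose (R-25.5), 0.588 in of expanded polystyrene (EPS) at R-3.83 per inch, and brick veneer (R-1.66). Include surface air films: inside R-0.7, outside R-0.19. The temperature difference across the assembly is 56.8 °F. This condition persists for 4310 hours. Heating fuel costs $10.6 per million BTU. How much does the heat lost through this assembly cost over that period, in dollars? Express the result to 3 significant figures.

225 dollars

0.588 × 3.83 = 2.252
R_total = 0.7 + 0.656 + 25.5 + 2.252 + 1.66 + 0.19 = 30.96 ft²·°F·h/BTU
Q = 2690 × 56.8 / 30.96 = 4935 BTU/h
E = 4935 × 4310 = 21270000 BTU
Cost = 21270000/10⁶ × 10.6 = $225.5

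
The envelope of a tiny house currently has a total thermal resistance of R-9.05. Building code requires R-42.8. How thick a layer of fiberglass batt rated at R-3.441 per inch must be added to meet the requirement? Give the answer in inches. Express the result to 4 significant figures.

9.808 in

ΔR = 42.8 − 9.05 = 33.75 ft²·°F·h/BTU
L = ΔR / (R/in) = 33.75/3.441 = 9.8082 in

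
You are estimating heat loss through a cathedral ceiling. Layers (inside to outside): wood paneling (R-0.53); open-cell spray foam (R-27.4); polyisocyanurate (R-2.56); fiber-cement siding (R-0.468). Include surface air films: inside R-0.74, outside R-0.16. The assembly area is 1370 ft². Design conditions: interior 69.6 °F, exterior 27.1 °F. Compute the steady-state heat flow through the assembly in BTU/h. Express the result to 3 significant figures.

R_total = 0.74 + 0.53 + 27.4 + 2.56 + 0.468 + 0.16 = 31.86 ft²·°F·h/BTU
Q = A·ΔT/R = 1370 × (69.6 − 27.1) / 31.86 = 1828 BTU/h

1830 BTU/h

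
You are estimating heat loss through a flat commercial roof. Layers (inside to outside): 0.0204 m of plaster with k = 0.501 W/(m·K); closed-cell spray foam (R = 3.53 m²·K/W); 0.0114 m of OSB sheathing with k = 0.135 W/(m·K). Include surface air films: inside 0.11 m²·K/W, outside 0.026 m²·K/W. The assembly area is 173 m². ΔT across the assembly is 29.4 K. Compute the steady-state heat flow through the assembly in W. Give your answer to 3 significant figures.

1340 W

0.0204/0.501 = 0.04072
0.0114/0.135 = 0.08444
R_total = 0.11 + 0.04072 + 3.53 + 0.08444 + 0.026 = 3.791 m²·K/W
Q = A·ΔT/R = 173 × 29.4 / 3.791 = 1342 W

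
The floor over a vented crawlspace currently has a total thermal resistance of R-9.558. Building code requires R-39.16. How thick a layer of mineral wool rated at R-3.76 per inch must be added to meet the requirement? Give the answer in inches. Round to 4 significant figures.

7.873 in

ΔR = 39.16 − 9.558 = 29.602 ft²·°F·h/BTU
L = ΔR / (R/in) = 29.602/3.76 = 7.8729 in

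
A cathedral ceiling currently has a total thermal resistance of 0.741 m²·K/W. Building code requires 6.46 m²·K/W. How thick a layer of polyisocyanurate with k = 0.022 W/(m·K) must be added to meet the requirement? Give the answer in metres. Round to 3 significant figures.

ΔR = 6.46 − 0.741 = 5.719 m²·K/W
L = ΔR × k = 5.719 × 0.022 = 0.1258 m

0.126 m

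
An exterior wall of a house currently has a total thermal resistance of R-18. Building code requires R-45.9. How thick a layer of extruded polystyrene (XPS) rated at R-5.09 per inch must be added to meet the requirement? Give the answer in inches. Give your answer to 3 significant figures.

5.48 in

ΔR = 45.9 − 18 = 27.9 ft²·°F·h/BTU
L = ΔR / (R/in) = 27.9/5.09 = 5.481 in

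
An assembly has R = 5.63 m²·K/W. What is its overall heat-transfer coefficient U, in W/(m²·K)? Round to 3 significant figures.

0.178 W/(m²·K)

U = 1/R = 1/5.63 = 0.1776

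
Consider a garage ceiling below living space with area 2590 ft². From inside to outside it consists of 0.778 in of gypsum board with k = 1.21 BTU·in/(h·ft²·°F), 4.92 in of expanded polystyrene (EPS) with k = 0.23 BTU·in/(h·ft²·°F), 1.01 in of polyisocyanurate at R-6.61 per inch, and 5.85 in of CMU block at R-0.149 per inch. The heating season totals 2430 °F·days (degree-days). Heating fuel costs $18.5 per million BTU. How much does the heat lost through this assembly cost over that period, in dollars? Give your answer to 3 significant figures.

0.778/1.21 = 0.643
4.92/0.23 = 21.39
1.01 × 6.61 = 6.676
5.85 × 0.149 = 0.8716
R_total = 0.643 + 21.39 + 6.676 + 0.8716 = 29.58 ft²·°F·h/BTU
E = A × HDD × 24 / R = 2590 × 2430 × 24 / 29.58 = 5106000 BTU
Cost = 5106000/10⁶ × 18.5 = $94.46

94.5 dollars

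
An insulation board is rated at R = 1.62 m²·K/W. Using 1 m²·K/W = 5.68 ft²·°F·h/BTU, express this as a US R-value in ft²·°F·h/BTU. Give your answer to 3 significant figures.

9.20 ft²·°F·h/BTU

R_US = 1.62 × 5.68 = 9.202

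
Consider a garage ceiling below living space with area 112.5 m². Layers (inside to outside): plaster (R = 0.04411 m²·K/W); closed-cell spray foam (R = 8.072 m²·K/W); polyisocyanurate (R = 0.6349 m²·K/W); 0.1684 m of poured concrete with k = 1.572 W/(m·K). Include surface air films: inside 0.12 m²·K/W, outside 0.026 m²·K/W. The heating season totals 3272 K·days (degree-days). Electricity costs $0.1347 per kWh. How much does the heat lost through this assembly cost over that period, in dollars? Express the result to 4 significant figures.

0.1684/1.572 = 0.10712
R_total = 0.12 + 0.04411 + 8.072 + 0.6349 + 0.10712 + 0.026 = 9.0041 m²·K/W
E = A × HDD × 24 / R / 1000 = 112.5 × 3272 × 24 / 9.0041 / 1000 = 981.15 kWh
Cost = 981.15 × 0.1347 = $132.16

132.2 dollars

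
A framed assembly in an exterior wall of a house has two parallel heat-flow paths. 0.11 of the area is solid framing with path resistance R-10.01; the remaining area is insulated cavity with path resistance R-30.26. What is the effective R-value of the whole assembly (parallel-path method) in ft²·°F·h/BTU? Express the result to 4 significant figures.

24.75 ft²·°F·h/BTU

U_eff = 0.89/30.26 + 0.11/10.01 = 0.029412 + 0.010989 = 0.040401
R_eff = 1/U_eff = 24.752 ft²·°F·h/BTU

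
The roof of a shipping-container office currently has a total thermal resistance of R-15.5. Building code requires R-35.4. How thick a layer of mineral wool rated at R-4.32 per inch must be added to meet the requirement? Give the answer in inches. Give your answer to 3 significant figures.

4.61 in

ΔR = 35.4 − 15.5 = 19.9 ft²·°F·h/BTU
L = ΔR / (R/in) = 19.9/4.32 = 4.606 in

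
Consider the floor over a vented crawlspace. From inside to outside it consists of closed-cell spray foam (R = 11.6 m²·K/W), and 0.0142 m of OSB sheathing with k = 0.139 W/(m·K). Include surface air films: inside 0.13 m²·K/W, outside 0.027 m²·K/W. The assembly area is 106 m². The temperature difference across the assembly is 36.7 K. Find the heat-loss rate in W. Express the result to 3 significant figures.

328 W

0.0142/0.139 = 0.1022
R_total = 0.13 + 11.6 + 0.1022 + 0.027 = 11.86 m²·K/W
Q = A·ΔT/R = 106 × 36.7 / 11.86 = 328 W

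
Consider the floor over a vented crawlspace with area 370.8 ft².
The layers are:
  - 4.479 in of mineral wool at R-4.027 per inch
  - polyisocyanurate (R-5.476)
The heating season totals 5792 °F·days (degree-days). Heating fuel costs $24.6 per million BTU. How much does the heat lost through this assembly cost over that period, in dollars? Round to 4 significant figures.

53.93 dollars

4.479 × 4.027 = 18.037
R_total = 18.037 + 5.476 = 23.513 ft²·°F·h/BTU
E = A × HDD × 24 / R = 370.8 × 5792 × 24 / 23.513 = 2192200 BTU
Cost = 2192200/10⁶ × 24.6 = $53.927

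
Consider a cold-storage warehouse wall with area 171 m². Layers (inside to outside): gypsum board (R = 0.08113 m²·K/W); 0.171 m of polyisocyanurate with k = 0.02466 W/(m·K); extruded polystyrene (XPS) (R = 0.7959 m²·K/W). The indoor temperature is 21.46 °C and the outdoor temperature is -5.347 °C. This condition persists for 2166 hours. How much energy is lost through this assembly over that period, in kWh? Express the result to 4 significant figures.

0.171/0.02466 = 6.9343
R_total = 0.08113 + 6.9343 + 0.7959 = 7.8113 m²·K/W
Q = 171 × (21.46 − (-5.347)) / 7.8113 = 586.84 W
E = 586.84 W × 2166 h / 1000 = 1271.1 kWh

1271 kWh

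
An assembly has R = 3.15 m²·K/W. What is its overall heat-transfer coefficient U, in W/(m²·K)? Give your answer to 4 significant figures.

U = 1/R = 1/3.15 = 0.31746

0.3175 W/(m²·K)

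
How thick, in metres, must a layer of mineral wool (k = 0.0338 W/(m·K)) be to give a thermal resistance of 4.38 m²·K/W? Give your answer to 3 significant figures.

0.148 m

L = R·k = 4.38 × 0.0338 = 0.148 m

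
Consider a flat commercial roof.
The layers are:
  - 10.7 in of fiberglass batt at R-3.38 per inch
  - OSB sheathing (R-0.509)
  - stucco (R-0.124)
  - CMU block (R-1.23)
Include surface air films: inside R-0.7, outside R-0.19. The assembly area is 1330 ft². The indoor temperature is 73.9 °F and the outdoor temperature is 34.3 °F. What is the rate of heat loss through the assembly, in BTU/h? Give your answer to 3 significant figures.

10.7 × 3.38 = 36.17
R_total = 0.7 + 36.17 + 0.509 + 0.124 + 1.23 + 0.19 = 38.92 ft²·°F·h/BTU
Q = A·ΔT/R = 1330 × (73.9 − 34.3) / 38.92 = 1353 BTU/h

1350 BTU/h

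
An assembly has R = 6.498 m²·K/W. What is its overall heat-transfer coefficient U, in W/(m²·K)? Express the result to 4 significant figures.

0.1539 W/(m²·K)

U = 1/R = 1/6.498 = 0.15389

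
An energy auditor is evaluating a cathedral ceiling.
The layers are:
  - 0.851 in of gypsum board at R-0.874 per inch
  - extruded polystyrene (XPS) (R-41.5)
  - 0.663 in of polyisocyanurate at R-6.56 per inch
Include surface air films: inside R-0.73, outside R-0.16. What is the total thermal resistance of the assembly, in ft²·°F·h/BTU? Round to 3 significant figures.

0.851 × 0.874 = 0.7438
0.663 × 6.56 = 4.349
R_total = 0.73 + 0.7438 + 41.5 + 4.349 + 0.16 = 47.48 ft²·°F·h/BTU

47.5 ft²·°F·h/BTU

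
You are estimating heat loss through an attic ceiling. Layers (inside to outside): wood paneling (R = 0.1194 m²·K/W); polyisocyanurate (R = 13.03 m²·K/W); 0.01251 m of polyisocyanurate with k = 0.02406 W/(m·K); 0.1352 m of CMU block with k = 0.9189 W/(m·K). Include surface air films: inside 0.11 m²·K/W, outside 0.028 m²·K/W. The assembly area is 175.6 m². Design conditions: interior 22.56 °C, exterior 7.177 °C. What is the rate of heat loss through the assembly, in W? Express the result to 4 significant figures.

0.01251/0.02406 = 0.51995
0.1352/0.9189 = 0.14713
R_total = 0.11 + 0.1194 + 13.03 + 0.51995 + 0.14713 + 0.028 = 13.954 m²·K/W
Q = A·ΔT/R = 175.6 × (22.56 − 7.177) / 13.954 = 193.58 W

193.6 W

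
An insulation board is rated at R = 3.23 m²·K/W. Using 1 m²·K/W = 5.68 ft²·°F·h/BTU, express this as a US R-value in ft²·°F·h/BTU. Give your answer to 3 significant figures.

R_US = 3.23 × 5.68 = 18.35

18.3 ft²·°F·h/BTU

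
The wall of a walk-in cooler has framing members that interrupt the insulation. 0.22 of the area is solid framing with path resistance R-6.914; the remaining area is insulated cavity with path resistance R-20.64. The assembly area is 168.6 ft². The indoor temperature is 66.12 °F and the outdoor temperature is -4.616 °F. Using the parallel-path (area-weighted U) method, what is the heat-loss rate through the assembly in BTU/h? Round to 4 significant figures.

U_eff = 0.78/20.64 + 0.22/6.914 = 0.037791 + 0.031819 = 0.06961
R_eff = 1/U_eff = 14.366 ft²·°F·h/BTU
Q = 168.6 × (66.12 − (-4.616)) / 14.366 = 830.18 BTU/h

830.2 BTU/h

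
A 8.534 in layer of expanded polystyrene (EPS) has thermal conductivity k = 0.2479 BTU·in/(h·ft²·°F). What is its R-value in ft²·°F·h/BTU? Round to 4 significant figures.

R = L/k = 8.534/0.2479 = 34.425 ft²·°F·h/BTU

34.43 ft²·°F·h/BTU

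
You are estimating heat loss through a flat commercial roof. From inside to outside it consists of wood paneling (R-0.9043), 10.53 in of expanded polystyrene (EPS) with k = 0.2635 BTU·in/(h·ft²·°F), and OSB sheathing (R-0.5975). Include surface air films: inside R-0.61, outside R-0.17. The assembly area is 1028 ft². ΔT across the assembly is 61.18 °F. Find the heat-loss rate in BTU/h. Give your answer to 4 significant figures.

10.53/0.2635 = 39.962
R_total = 0.61 + 0.9043 + 39.962 + 0.5975 + 0.17 = 42.244 ft²·°F·h/BTU
Q = A·ΔT/R = 1028 × 61.18 / 42.244 = 1488.8 BTU/h

1489 BTU/h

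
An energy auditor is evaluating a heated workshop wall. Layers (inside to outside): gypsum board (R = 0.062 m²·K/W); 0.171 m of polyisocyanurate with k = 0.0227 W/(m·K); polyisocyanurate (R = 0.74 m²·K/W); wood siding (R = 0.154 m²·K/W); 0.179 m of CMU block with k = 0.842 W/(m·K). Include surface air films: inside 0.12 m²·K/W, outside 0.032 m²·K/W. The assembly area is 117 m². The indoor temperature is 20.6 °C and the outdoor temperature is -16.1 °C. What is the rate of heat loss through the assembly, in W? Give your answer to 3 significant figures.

485 W

0.171/0.0227 = 7.533
0.179/0.842 = 0.2126
R_total = 0.12 + 0.062 + 7.533 + 0.74 + 0.154 + 0.2126 + 0.032 = 8.854 m²·K/W
Q = A·ΔT/R = 117 × (20.6 − (-16.1)) / 8.854 = 485 W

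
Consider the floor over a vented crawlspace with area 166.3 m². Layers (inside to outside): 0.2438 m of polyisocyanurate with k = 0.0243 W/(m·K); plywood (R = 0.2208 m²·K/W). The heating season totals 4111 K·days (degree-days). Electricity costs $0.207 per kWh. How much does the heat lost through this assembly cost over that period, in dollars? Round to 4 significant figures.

331.2 dollars

0.2438/0.0243 = 10.033
R_total = 10.033 + 0.2208 = 10.254 m²·K/W
E = A × HDD × 24 / R / 1000 = 166.3 × 4111 × 24 / 10.254 / 1000 = 1600.2 kWh
Cost = 1600.2 × 0.207 = $331.24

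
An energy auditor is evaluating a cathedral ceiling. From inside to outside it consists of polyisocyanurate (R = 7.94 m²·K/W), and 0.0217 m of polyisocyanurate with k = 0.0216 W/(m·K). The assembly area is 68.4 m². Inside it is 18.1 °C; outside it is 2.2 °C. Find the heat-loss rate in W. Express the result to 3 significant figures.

0.0217/0.0216 = 1.005
R_total = 7.94 + 1.005 = 8.945 m²·K/W
Q = A·ΔT/R = 68.4 × (18.1 − 2.2) / 8.945 = 121.6 W

122 W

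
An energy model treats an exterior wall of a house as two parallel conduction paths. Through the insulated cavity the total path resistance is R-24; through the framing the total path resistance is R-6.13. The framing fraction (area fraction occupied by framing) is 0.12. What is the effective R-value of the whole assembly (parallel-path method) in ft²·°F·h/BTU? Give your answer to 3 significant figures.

U_eff = 0.88/24 + 0.12/6.13 = 0.03667 + 0.01958 = 0.05624
R_eff = 1/U_eff = 17.78 ft²·°F·h/BTU

17.8 ft²·°F·h/BTU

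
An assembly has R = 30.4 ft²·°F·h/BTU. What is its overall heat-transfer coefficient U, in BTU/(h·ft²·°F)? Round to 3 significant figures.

U = 1/R = 1/30.4 = 0.03289

0.0329 BTU/(h·ft²·°F)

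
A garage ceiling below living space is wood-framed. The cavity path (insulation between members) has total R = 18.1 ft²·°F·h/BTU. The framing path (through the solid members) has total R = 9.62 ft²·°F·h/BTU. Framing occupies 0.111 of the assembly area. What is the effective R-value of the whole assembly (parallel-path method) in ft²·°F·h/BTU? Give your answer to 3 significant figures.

U_eff = 0.889/18.1 + 0.111/9.62 = 0.04912 + 0.01154 = 0.06065
R_eff = 1/U_eff = 16.49 ft²·°F·h/BTU

16.5 ft²·°F·h/BTU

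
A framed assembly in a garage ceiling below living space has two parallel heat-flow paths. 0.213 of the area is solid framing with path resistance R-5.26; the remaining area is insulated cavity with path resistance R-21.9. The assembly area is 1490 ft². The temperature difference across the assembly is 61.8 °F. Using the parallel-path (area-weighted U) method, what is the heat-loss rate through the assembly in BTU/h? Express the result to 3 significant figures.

7040 BTU/h

U_eff = 0.787/21.9 + 0.213/5.26 = 0.03594 + 0.04049 = 0.07643
R_eff = 1/U_eff = 13.08 ft²·°F·h/BTU
Q = 1490 × 61.8 / 13.08 = 7038 BTU/h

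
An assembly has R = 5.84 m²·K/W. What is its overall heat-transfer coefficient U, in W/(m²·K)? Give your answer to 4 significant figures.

0.1712 W/(m²·K)

U = 1/R = 1/5.84 = 0.17123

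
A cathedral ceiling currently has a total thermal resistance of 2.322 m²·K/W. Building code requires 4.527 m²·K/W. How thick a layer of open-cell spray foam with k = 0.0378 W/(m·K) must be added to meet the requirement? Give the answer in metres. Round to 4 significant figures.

0.08335 m

ΔR = 4.527 − 2.322 = 2.205 m²·K/W
L = ΔR × k = 2.205 × 0.0378 = 0.083349 m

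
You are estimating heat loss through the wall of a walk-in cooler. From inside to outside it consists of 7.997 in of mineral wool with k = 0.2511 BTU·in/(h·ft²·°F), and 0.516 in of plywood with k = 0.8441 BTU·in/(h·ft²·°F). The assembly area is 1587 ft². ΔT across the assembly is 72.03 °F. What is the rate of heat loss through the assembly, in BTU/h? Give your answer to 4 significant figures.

7.997/0.2511 = 31.848
0.516/0.8441 = 0.6113
R_total = 31.848 + 0.6113 = 32.459 ft²·°F·h/BTU
Q = A·ΔT/R = 1587 × 72.03 / 32.459 = 3521.7 BTU/h

3522 BTU/h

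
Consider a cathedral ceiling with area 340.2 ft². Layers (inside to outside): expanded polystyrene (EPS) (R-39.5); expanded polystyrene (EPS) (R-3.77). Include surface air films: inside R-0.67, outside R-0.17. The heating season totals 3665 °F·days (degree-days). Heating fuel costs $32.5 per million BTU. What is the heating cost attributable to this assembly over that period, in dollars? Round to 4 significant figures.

22.05 dollars

R_total = 0.67 + 39.5 + 3.77 + 0.17 = 44.11 ft²·°F·h/BTU
E = A × HDD × 24 / R = 340.2 × 3665 × 24 / 44.11 = 678390 BTU
Cost = 678390/10⁶ × 32.5 = $22.048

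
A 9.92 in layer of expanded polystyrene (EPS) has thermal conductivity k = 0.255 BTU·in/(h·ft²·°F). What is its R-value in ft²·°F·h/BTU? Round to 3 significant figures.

R = L/k = 9.92/0.255 = 38.9 ft²·°F·h/BTU

38.9 ft²·°F·h/BTU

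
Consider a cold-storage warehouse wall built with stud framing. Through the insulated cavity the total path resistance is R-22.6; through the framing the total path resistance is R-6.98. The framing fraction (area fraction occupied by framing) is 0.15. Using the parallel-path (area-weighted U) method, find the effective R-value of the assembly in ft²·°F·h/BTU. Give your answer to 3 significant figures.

U_eff = 0.85/22.6 + 0.15/6.98 = 0.03761 + 0.02149 = 0.0591
R_eff = 1/U_eff = 16.92 ft²·°F·h/BTU

16.9 ft²·°F·h/BTU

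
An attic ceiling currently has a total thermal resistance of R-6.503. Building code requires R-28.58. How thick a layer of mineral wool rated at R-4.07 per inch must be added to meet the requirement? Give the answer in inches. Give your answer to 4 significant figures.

ΔR = 28.58 − 6.503 = 22.077 ft²·°F·h/BTU
L = ΔR / (R/in) = 22.077/4.07 = 5.4243 in

5.424 in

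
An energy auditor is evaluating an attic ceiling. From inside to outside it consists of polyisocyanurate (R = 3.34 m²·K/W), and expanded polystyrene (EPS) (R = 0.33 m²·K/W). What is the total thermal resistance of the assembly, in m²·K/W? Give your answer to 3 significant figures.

3.67 m²·K/W

R_total = 3.34 + 0.33 = 3.67 m²·K/W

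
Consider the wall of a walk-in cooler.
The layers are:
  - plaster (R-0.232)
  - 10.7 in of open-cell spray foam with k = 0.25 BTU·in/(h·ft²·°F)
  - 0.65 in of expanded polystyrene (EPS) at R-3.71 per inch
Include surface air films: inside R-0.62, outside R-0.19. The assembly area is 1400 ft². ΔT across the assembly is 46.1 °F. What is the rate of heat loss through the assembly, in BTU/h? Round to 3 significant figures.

1400 BTU/h

10.7/0.25 = 42.8
0.65 × 3.71 = 2.412
R_total = 0.62 + 0.232 + 42.8 + 2.412 + 0.19 = 46.25 ft²·°F·h/BTU
Q = A·ΔT/R = 1400 × 46.1 / 46.25 = 1395 BTU/h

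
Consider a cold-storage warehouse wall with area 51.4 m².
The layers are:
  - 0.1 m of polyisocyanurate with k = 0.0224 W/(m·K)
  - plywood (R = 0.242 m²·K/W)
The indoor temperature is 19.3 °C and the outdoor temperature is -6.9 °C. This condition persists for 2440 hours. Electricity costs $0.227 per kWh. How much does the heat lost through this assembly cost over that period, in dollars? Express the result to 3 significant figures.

158 dollars

0.1/0.0224 = 4.464
R_total = 4.464 + 0.242 = 4.706 m²·K/W
Q = 51.4 × (19.3 − (-6.9)) / 4.706 = 286.1 W
E = 286.1 W × 2440 h / 1000 = 698.2 kWh
Cost = 698.2 × 0.227 = $158.5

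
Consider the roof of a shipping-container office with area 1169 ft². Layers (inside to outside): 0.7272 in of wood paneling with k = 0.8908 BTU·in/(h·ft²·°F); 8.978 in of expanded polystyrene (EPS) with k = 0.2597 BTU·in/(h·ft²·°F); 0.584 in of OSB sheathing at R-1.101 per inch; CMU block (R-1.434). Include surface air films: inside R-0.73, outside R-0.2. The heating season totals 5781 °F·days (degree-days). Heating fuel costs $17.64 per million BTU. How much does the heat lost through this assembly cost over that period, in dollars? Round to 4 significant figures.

74.52 dollars

0.7272/0.8908 = 0.81634
8.978/0.2597 = 34.571
0.584 × 1.101 = 0.64298
R_total = 0.73 + 0.81634 + 34.571 + 0.64298 + 1.434 + 0.2 = 38.394 ft²·°F·h/BTU
E = A × HDD × 24 / R = 1169 × 5781 × 24 / 38.394 = 4224400 BTU
Cost = 4224400/10⁶ × 17.64 = $74.518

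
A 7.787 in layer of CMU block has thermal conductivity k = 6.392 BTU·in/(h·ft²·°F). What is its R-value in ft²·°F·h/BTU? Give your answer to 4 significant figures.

1.218 ft²·°F·h/BTU

R = L/k = 7.787/6.392 = 1.2182 ft²·°F·h/BTU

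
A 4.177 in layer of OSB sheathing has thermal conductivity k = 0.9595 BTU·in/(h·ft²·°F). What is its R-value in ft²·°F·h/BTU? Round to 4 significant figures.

4.353 ft²·°F·h/BTU

R = L/k = 4.177/0.9595 = 4.3533 ft²·°F·h/BTU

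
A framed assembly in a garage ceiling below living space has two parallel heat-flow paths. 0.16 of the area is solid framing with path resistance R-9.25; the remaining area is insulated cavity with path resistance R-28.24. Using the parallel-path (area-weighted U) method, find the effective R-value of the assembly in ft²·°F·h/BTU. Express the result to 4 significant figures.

21.26 ft²·°F·h/BTU

U_eff = 0.84/28.24 + 0.16/9.25 = 0.029745 + 0.017297 = 0.047042
R_eff = 1/U_eff = 21.257 ft²·°F·h/BTU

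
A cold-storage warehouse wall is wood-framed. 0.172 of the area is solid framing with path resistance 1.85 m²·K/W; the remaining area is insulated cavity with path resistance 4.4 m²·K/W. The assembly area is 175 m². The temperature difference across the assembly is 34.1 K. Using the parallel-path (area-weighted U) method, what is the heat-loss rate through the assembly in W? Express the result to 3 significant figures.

1680 W

U_eff = 0.828/4.4 + 0.172/1.85 = 0.1882 + 0.09297 = 0.2812
R_eff = 1/U_eff = 3.557 m²·K/W
Q = 175 × 34.1 / 3.557 = 1678 W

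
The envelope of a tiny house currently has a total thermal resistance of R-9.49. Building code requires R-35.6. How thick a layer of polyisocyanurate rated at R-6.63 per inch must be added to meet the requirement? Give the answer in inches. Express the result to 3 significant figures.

3.94 in

ΔR = 35.6 − 9.49 = 26.11 ft²·°F·h/BTU
L = ΔR / (R/in) = 26.11/6.63 = 3.938 in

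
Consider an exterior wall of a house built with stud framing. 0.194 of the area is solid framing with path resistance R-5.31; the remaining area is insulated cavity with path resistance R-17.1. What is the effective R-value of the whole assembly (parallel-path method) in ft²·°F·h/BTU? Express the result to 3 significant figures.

12.0 ft²·°F·h/BTU

U_eff = 0.806/17.1 + 0.194/5.31 = 0.04713 + 0.03653 = 0.08367
R_eff = 1/U_eff = 11.95 ft²·°F·h/BTU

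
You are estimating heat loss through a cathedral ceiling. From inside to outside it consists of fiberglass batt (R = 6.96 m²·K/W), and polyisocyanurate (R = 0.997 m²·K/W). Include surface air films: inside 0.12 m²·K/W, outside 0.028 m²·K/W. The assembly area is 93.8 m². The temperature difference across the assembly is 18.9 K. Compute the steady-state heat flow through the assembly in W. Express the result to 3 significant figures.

219 W

R_total = 0.12 + 6.96 + 0.997 + 0.028 = 8.105 m²·K/W
Q = A·ΔT/R = 93.8 × 18.9 / 8.105 = 218.7 W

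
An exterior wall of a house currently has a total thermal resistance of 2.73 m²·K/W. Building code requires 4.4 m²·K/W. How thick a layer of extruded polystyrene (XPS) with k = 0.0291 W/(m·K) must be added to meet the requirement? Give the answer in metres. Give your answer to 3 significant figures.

ΔR = 4.4 − 2.73 = 1.67 m²·K/W
L = ΔR × k = 1.67 × 0.0291 = 0.0486 m

0.0486 m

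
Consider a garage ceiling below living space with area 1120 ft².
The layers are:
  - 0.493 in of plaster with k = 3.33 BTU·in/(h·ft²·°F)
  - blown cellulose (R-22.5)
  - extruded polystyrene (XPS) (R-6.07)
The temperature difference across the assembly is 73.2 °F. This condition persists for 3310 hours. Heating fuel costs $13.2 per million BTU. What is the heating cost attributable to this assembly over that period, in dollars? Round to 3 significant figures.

0.493/3.33 = 0.148
R_total = 0.148 + 22.5 + 6.07 = 28.72 ft²·°F·h/BTU
Q = 1120 × 73.2 / 28.72 = 2855 BTU/h
E = 2855 × 3310 = 9449000 BTU
Cost = 9449000/10⁶ × 13.2 = $124.7

125 dollars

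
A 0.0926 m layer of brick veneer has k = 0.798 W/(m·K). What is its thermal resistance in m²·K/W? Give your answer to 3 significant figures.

0.116 m²·K/W

R = L/k = 0.0926/0.798 = 0.116 m²·K/W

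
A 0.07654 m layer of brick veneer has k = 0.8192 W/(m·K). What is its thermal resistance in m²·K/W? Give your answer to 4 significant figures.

R = L/k = 0.07654/0.8192 = 0.093433 m²·K/W

0.09343 m²·K/W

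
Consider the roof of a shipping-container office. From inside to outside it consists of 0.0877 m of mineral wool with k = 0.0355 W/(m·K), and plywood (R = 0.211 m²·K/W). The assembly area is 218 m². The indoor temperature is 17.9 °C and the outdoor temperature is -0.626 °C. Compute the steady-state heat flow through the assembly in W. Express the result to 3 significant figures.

1510 W

0.0877/0.0355 = 2.47
R_total = 2.47 + 0.211 = 2.681 m²·K/W
Q = A·ΔT/R = 218 × (17.9 − (-0.626)) / 2.681 = 1506 W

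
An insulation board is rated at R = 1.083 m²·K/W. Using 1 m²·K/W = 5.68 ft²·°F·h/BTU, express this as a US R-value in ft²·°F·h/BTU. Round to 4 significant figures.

6.151 ft²·°F·h/BTU

R_US = 1.083 × 5.68 = 6.1514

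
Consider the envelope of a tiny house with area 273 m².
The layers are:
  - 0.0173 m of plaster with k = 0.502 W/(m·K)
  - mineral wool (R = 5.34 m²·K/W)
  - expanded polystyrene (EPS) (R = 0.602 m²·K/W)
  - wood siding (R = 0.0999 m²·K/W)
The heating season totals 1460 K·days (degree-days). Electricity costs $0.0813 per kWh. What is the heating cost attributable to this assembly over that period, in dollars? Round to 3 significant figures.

128 dollars

0.0173/0.502 = 0.03446
R_total = 0.03446 + 5.34 + 0.602 + 0.0999 = 6.076 m²·K/W
E = A × HDD × 24 / R / 1000 = 273 × 1460 × 24 / 6.076 / 1000 = 1574 kWh
Cost = 1574 × 0.0813 = $128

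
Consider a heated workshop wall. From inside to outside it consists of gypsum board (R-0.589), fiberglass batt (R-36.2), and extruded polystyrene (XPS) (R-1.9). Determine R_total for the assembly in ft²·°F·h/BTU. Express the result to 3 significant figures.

R_total = 0.589 + 36.2 + 1.9 = 38.69 ft²·°F·h/BTU

38.7 ft²·°F·h/BTU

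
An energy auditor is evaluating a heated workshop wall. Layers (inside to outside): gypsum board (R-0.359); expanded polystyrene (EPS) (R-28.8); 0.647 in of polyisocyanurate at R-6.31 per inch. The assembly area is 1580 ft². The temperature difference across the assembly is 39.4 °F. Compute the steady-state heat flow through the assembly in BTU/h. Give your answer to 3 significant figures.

1870 BTU/h

0.647 × 6.31 = 4.083
R_total = 0.359 + 28.8 + 4.083 = 33.24 ft²·°F·h/BTU
Q = A·ΔT/R = 1580 × 39.4 / 33.24 = 1873 BTU/h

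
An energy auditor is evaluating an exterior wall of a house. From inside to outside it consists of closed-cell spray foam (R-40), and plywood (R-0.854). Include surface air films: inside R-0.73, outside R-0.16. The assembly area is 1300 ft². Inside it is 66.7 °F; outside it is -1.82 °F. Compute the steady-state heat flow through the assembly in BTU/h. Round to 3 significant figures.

R_total = 0.73 + 40 + 0.854 + 0.16 = 41.74 ft²·°F·h/BTU
Q = A·ΔT/R = 1300 × (66.7 − (-1.82)) / 41.74 = 2134 BTU/h

2130 BTU/h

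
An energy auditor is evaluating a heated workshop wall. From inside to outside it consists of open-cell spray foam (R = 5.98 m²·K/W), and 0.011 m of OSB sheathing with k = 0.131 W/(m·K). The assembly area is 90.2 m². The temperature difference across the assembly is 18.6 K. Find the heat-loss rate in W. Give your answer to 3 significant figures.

0.011/0.131 = 0.08397
R_total = 5.98 + 0.08397 = 6.064 m²·K/W
Q = A·ΔT/R = 90.2 × 18.6 / 6.064 = 276.7 W

277 W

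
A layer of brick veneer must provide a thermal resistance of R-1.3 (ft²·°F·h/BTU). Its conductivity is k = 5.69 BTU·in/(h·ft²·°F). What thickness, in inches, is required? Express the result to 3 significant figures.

L = R × k = 1.3 × 5.69 = 7.397 in

7.40 in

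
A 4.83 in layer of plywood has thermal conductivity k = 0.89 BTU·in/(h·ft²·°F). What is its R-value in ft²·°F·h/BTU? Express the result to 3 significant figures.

5.43 ft²·°F·h/BTU

R = L/k = 4.83/0.89 = 5.427 ft²·°F·h/BTU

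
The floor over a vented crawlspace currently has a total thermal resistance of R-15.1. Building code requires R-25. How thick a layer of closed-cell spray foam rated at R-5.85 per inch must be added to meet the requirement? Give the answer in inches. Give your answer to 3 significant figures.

1.69 in

ΔR = 25 − 15.1 = 9.9 ft²·°F·h/BTU
L = ΔR / (R/in) = 9.9/5.85 = 1.692 in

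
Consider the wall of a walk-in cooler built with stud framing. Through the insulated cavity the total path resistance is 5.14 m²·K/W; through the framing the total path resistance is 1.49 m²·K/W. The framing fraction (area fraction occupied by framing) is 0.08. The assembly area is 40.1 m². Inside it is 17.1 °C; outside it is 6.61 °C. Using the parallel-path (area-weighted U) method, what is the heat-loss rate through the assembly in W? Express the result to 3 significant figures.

97.9 W

U_eff = 0.92/5.14 + 0.08/1.49 = 0.179 + 0.05369 = 0.2327
R_eff = 1/U_eff = 4.298 m²·K/W
Q = 40.1 × (17.1 − 6.61) / 4.298 = 97.88 W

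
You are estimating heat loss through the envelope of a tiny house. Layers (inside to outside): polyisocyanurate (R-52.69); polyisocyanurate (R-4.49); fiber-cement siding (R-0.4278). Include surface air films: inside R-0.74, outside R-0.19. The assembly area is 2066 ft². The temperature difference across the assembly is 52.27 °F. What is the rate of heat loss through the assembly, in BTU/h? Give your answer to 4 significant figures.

R_total = 0.74 + 52.69 + 4.49 + 0.4278 + 0.19 = 58.538 ft²·°F·h/BTU
Q = A·ΔT/R = 2066 × 52.27 / 58.538 = 1844.8 BTU/h

1845 BTU/h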